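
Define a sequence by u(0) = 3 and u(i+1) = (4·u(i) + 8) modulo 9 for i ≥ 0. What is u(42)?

6

Computing terms: u(0) = 3, u(1) = 2, u(2) = 7, u(3) = 0, u(4) = 8, u(5) = 4, u(6) = 6, u(7) = 5, u(8) = 1, u(9) = 3.
The sequence repeats with period 9.
(42 - 0) mod 9 = 6, so u(42) = u(6) = 6.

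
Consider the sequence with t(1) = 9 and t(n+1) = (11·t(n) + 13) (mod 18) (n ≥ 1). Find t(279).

3

t(1) = 9; t(2) = 4; t(3) = 3; t(4) = 10; t(5) = 15; t(6) = 16; t(7) = 9.
Since t(7) = t(1) = 9, the sequence is periodic with period 6.
(279 - 1) mod 6 = 2, so t(279) = t(3) = 3.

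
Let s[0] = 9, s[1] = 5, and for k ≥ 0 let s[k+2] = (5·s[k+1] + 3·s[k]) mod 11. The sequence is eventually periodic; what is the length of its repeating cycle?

Listing terms: s[0] = 9, s[1] = 5, s[2] = 8, s[3] = 0, s[4] = 2, s[5] = 10, s[6] = 1, s[7] = 2, s[8] = 2, s[9] = 5, s[10] = 9, s[11] = 5.
Since (s[10], s[11]) = (s[0], s[1]) = (9, 5) (two consecutive terms determine the rest), the sequence is periodic with period 10.

10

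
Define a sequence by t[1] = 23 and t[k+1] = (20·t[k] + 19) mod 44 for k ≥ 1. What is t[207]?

39

We have t[1] = 23,  t[2] = 39,  t[3] = 7,  t[4] = 27,  t[5] = 31,  t[6] = 23.
The sequence repeats with period 5.
So t[207] = t[1 + ((207-1) mod 5)] = t[2] = 39.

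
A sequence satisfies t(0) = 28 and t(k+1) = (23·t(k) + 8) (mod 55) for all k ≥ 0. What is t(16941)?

47

Computing terms: t(0) = 28, t(1) = 47, t(2) = 44, t(3) = 30, t(4) = 38, t(5) = 2, t(6) = 54, t(7) = 40, t(8) = 48, t(9) = 12, t(10) = 9, t(11) = 50, t(12) = 3, t(13) = 22, t(14) = 19, t(15) = 5, t(16) = 13, t(17) = 32, t(18) = 29, t(19) = 15, t(20) = 23, t(21) = 42, t(22) = 39, t(23) = 25, t(24) = 33, t(25) = 52, t(26) = 49, t(27) = 35, t(28) = 43, t(29) = 7, t(30) = 4, t(31) = 45, t(32) = 53, t(33) = 17, t(34) = 14, t(35) = 0, t(36) = 8, t(37) = 27, t(38) = 24, t(39) = 10, t(40) = 18, t(41) = 37, t(42) = 34, t(43) = 20, t(44) = 28.
The sequence repeats with period 44.
So t(16941) = t(0 + ((16941-0) mod 44)) = t(1) = 47.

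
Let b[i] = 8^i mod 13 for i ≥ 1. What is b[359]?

b[1] = 8,  b[2] = 12,  b[3] = 5,  b[4] = 1,  b[5] = 8.
Since b[5] = b[1] = 8, the sequence is periodic with period 4.
(359 - 1) mod 4 = 2, so b[359] = b[3] = 5.

5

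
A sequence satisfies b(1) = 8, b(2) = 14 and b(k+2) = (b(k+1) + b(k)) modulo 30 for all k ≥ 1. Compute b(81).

Computing terms: b(1) = 8,  b(2) = 14,  b(3) = 22,  b(4) = 6,  b(5) = 28,  b(6) = 4,  b(7) = 2,  b(8) = 6,  b(9) = 8,  b(10) = 14.
The sequence repeats with period 8.
So b(81) = b(1 + ((81-1) mod 8)) = b(1) = 8.

8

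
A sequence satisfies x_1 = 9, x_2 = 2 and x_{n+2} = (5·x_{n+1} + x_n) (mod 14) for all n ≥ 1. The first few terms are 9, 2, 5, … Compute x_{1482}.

Computing terms: x_1 = 9, x_2 = 2, x_3 = 5, x_4 = 13, x_5 = 0, x_6 = 13, x_7 = 9, x_8 = 2.
Since (x_7, x_8) = (x_1, x_2) = (9, 2) (two consecutive terms determine the rest), the sequence is periodic with period 6.
(1482 - 1) mod 6 = 5, so x_{1482} = x_6 = 13.

13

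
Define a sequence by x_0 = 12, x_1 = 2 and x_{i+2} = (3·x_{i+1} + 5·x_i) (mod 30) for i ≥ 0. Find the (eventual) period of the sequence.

4

x_0 = 12,  x_1 = 2,  x_2 = 6,  x_3 = 28,  x_4 = 24,  x_5 = 2,  x_6 = 6.
Since (x_5, x_6) = (x_1, x_2) = (2, 6) (two consecutive terms determine the rest), the sequence is eventually periodic: after a pre-period of length 1 it cycles with period 4.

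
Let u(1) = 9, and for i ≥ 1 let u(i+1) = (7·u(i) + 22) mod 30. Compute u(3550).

u(1) = 9; u(2) = 25; u(3) = 17; u(4) = 21; u(5) = 19; u(6) = 5; u(7) = 27; u(8) = 1; u(9) = 29; u(10) = 15; u(11) = 7; u(12) = 11; u(13) = 9.
The sequence repeats with period 12.
So u(3550) = u(1 + ((3550-1) mod 12)) = u(10) = 15.

15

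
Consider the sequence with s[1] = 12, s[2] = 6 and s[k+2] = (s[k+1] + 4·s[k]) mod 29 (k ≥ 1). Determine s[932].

22

Listing terms: s[1] = 12,  s[2] = 6,  s[3] = 25,  s[4] = 20,  s[5] = 4,  s[6] = 26,  s[7] = 13,  s[8] = 1,  s[9] = 24,  s[10] = 28,  s[11] = 8,  s[12] = 4,  s[13] = 7,  s[14] = 23,  s[15] = 22,  s[16] = 27,  s[17] = 28,  s[18] = 20,  s[19] = 16,  s[20] = 9,  s[21] = 15,  s[22] = 22,  s[23] = 24,  s[24] = 25,  s[25] = 5,  s[26] = 18,  s[27] = 9,  s[28] = 23,  s[29] = 1,  s[30] = 6,  s[31] = 10,  s[32] = 5,  s[33] = 16,  s[34] = 7,  s[35] = 13,  s[36] = 12,  s[37] = 6.
Since (s[36], s[37]) = (s[1], s[2]) = (12, 6) (two consecutive terms determine the rest), the sequence is periodic with period 35.
So s[932] = s[1 + ((932-1) mod 35)] = s[22] = 22.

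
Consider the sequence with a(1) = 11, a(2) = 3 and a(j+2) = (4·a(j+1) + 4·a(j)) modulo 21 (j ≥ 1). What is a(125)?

13

Computing terms: a(1) = 11; a(2) = 3; a(3) = 14; a(4) = 5; a(5) = 13; a(6) = 9; a(7) = 4; a(8) = 10; a(9) = 14; a(10) = 12; a(11) = 20; a(12) = 2; a(13) = 4; a(14) = 3; a(15) = 7; a(16) = 19; a(17) = 20; a(18) = 9; a(19) = 11; a(20) = 17; a(21) = 7; a(22) = 12; a(23) = 13; a(24) = 16; a(25) = 11; a(26) = 3.
The sequence repeats with period 24.
(125 - 1) mod 24 = 4, so a(125) = a(5) = 13.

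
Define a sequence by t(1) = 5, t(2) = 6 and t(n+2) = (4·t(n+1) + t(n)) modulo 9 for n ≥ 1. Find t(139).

We have t(1) = 5, t(2) = 6, t(3) = 2, t(4) = 5, t(5) = 4, t(6) = 3, t(7) = 7, t(8) = 4, t(9) = 5, t(10) = 6.
The sequence repeats with period 8.
So t(139) = t(1 + ((139-1) mod 8)) = t(3) = 2.

2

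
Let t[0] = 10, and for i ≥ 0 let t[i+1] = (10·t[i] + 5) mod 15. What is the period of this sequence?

We have t[0] = 10; t[1] = 0; t[2] = 5; t[3] = 10.
The sequence repeats with period 3.

3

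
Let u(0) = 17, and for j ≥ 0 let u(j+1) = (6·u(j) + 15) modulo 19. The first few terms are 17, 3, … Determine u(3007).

u(0) = 17,  u(1) = 3,  u(2) = 14,  u(3) = 4,  u(4) = 1,  u(5) = 2,  u(6) = 8,  u(7) = 6,  u(8) = 13,  u(9) = 17.
Since u(9) = u(0) = 17, the sequence is periodic with period 9.
So u(3007) = u(0 + ((3007-0) mod 9)) = u(1) = 3.

3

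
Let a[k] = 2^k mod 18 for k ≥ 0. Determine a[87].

8

We have a[0] = 1, a[1] = 2, a[2] = 4, a[3] = 8, a[4] = 16, a[5] = 14, a[6] = 10, a[7] = 2.
Since a[7] = a[1] = 2, the sequence is eventually periodic: after a pre-period of length 1 it cycles with period 6.
For k ≥ 1, a[k] depends only on (k - 1) mod 6. (87 - 1) mod 6 = 2, so a[87] = a[3] = 8.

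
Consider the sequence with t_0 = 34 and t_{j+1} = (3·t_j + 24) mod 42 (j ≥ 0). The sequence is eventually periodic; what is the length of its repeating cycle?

6

t_0 = 34,  t_1 = 0,  t_2 = 24,  t_3 = 12,  t_4 = 18,  t_5 = 36,  t_6 = 6,  t_7 = 0.
Since t_7 = t_1 = 0, the sequence is eventually periodic: after a pre-period of length 1 it cycles with period 6.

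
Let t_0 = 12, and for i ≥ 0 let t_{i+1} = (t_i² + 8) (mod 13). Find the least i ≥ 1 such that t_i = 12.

3

We have t_0 = 12,  t_1 = 9,  t_2 = 11,  t_3 = 12.
The sequence repeats with period 3.
The value 12 next appears (with i ≥ 1) at t_3.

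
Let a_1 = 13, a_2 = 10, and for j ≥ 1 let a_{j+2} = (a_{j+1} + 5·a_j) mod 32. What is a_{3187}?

17

Computing terms: a_1 = 13,  a_2 = 10,  a_3 = 11,  a_4 = 29,  a_5 = 20,  a_6 = 5,  a_7 = 9,  a_8 = 2,  a_9 = 15,  a_{10} = 25,  a_{11} = 4,  a_{12} = 1,  a_{13} = 21,  a_{14} = 26,  a_{15} = 3,  a_{16} = 5,  a_{17} = 20,  a_{18} = 13,  a_{19} = 17,  a_{20} = 18,  a_{21} = 7,  a_{22} = 1,  a_{23} = 4,  a_{24} = 9,  a_{25} = 29,  a_{26} = 10,  a_{27} = 27,  a_{28} = 13,  a_{29} = 20,  a_{30} = 21,  a_{31} = 25,  a_{32} = 2,  a_{33} = 31,  a_{34} = 9,  a_{35} = 4,  a_{36} = 17,  a_{37} = 5,  a_{38} = 26,  a_{39} = 19,  a_{40} = 21,  a_{41} = 20,  a_{42} = 29,  a_{43} = 1,  a_{44} = 18,  a_{45} = 23,  a_{46} = 17,  a_{47} = 4,  a_{48} = 25,  a_{49} = 13,  a_{50} = 10.
Since (a_{49}, a_{50}) = (a_1, a_2) = (13, 10) (two consecutive terms determine the rest), the sequence is periodic with period 48.
So a_{3187} = a_{1 + ((3187-1) mod 48)} = a_{19} = 17.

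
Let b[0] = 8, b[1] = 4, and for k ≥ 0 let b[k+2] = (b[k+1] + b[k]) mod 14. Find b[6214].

2

We have b[0] = 8,  b[1] = 4,  b[2] = 12,  b[3] = 2,  b[4] = 0,  b[5] = 2,  b[6] = 2,  b[7] = 4,  b[8] = 6,  b[9] = 10,  b[10] = 2,  b[11] = 12,  b[12] = 0,  b[13] = 12,  b[14] = 12,  b[15] = 10,  b[16] = 8,  b[17] = 4.
Since (b[16], b[17]) = (b[0], b[1]) = (8, 4) (two consecutive terms determine the rest), the sequence is periodic with period 16.
(6214 - 0) mod 16 = 6, so b[6214] = b[6] = 2.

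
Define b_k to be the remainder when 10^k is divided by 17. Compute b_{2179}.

We have b_1 = 10; b_2 = 15; b_3 = 14; b_4 = 4; b_5 = 6; b_6 = 9; b_7 = 5; b_8 = 16; b_9 = 7; b_{10} = 2; b_{11} = 3; b_{12} = 13; b_{13} = 11; b_{14} = 8; b_{15} = 12; b_{16} = 1; b_{17} = 10.
Since b_{17} = b_1 = 10, the sequence is periodic with period 16.
(2179 - 1) mod 16 = 2, so b_{2179} = b_3 = 14.

14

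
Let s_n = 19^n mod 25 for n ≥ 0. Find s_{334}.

21

s_0 = 1, s_1 = 19, s_2 = 11, s_3 = 9, s_4 = 21, s_5 = 24, s_6 = 6, s_7 = 14, s_8 = 16, s_9 = 4, s_{10} = 1.
Since s_{10} = s_0 = 1, the sequence is periodic with period 10.
(334 - 0) mod 10 = 4, so s_{334} = s_4 = 21.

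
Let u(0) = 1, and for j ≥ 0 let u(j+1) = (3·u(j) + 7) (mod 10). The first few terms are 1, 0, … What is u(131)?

8

u(0) = 1,  u(1) = 0,  u(2) = 7,  u(3) = 8,  u(4) = 1.
The sequence repeats with period 4.
So u(131) = u(0 + ((131-0) mod 4)) = u(3) = 8.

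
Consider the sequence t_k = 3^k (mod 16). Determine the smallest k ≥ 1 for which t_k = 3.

We have t_0 = 1; t_1 = 3; t_2 = 9; t_3 = 11; t_4 = 1.
The sequence repeats with period 4.
The value 3 first appears (with k ≥ 1) at t_1.

1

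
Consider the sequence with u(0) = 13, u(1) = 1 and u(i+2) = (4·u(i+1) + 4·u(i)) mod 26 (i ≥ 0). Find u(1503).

14

Computing terms: u(0) = 13, u(1) = 1, u(2) = 4, u(3) = 20, u(4) = 18, u(5) = 22, u(6) = 4, u(7) = 0, u(8) = 16, u(9) = 12, u(10) = 8, u(11) = 2, u(12) = 14, u(13) = 12, u(14) = 0, u(15) = 22, u(16) = 10, u(17) = 24, u(18) = 6, u(19) = 16, u(20) = 10, u(21) = 0, u(22) = 14, u(23) = 4, u(24) = 20.
Since (u(23), u(24)) = (u(2), u(3)) = (4, 20) (two consecutive terms determine the rest), the sequence is eventually periodic: after a pre-period of length 2 it cycles with period 21.
For i ≥ 2, u(i) depends only on (i - 2) mod 21. (1503 - 2) mod 21 = 10, so u(1503) = u(12) = 14.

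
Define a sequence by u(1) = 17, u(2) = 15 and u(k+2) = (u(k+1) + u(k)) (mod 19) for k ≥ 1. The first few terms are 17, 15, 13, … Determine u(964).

12

u(1) = 17; u(2) = 15; u(3) = 13; u(4) = 9; u(5) = 3; u(6) = 12; u(7) = 15; u(8) = 8; u(9) = 4; u(10) = 12; u(11) = 16; u(12) = 9; u(13) = 6; u(14) = 15; u(15) = 2; u(16) = 17; u(17) = 0; u(18) = 17; u(19) = 17; u(20) = 15.
The sequence repeats with period 18.
So u(964) = u(1 + ((964-1) mod 18)) = u(10) = 12.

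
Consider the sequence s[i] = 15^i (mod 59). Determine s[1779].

Computing terms: s[0] = 1,  s[1] = 15,  s[2] = 48,  s[3] = 12,  s[4] = 3,  s[5] = 45,  s[6] = 26,  s[7] = 36,  s[8] = 9,  s[9] = 17,  s[10] = 19,  s[11] = 49,  s[12] = 27,  s[13] = 51,  s[14] = 57,  s[15] = 29,  s[16] = 22,  s[17] = 35,  s[18] = 53,  s[19] = 28,  s[20] = 7,  s[21] = 46,  s[22] = 41,  s[23] = 25,  s[24] = 21,  s[25] = 20,  s[26] = 5,  s[27] = 16,  s[28] = 4,  s[29] = 1.
Since s[29] = s[0] = 1, the sequence is periodic with period 29.
(1779 - 0) mod 29 = 10, so s[1779] = s[10] = 19.

19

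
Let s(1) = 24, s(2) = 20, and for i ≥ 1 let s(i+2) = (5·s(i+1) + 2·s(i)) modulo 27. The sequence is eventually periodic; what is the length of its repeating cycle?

We have s(1) = 24; s(2) = 20; s(3) = 13; s(4) = 24; s(5) = 11; s(6) = 22; s(7) = 24; s(8) = 2; s(9) = 4; s(10) = 24; s(11) = 20.
The sequence repeats with period 9.

9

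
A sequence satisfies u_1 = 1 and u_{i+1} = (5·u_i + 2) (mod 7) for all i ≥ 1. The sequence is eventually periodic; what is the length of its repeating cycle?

Computing terms: u_1 = 1; u_2 = 0; u_3 = 2; u_4 = 5; u_5 = 6; u_6 = 4; u_7 = 1.
Since u_7 = u_1 = 1, the sequence is periodic with period 6.

6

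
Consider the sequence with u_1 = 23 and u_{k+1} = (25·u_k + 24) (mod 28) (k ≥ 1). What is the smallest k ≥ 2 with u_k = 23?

4

Computing terms: u_1 = 23; u_2 = 11; u_3 = 19; u_4 = 23.
Since u_4 = u_1 = 23, the sequence is periodic with period 3.
The value 23 next appears (with k ≥ 2) at u_4.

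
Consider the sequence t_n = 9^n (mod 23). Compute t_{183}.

4

Computing terms: t_0 = 1; t_1 = 9; t_2 = 12; t_3 = 16; t_4 = 6; t_5 = 8; t_6 = 3; t_7 = 4; t_8 = 13; t_9 = 2; t_{10} = 18; t_{11} = 1.
Since t_{11} = t_0 = 1, the sequence is periodic with period 11.
So t_{183} = t_{0 + ((183-0) mod 11)} = t_7 = 4.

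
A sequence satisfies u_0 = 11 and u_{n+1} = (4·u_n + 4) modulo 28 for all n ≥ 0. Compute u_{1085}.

Computing terms: u_0 = 11; u_1 = 20; u_2 = 0; u_3 = 4; u_4 = 20.
Since u_4 = u_1 = 20, the sequence is eventually periodic: after a pre-period of length 1 it cycles with period 3.
For n ≥ 1, u_n depends only on (n - 1) mod 3. (1085 - 1) mod 3 = 1, so u_{1085} = u_2 = 0.

0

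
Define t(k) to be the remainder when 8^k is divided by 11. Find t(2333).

Listing terms: t(0) = 1; t(1) = 8; t(2) = 9; t(3) = 6; t(4) = 4; t(5) = 10; t(6) = 3; t(7) = 2; t(8) = 5; t(9) = 7; t(10) = 1.
The sequence repeats with period 10.
So t(2333) = t(0 + ((2333-0) mod 10)) = t(3) = 6.

6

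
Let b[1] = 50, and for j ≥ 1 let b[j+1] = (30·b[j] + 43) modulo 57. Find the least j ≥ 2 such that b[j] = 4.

2

b[1] = 50, b[2] = 4, b[3] = 49, b[4] = 31, b[5] = 4.
Since b[5] = b[2] = 4, the sequence is eventually periodic: after a pre-period of length 1 it cycles with period 3.
The value 4 first appears (with j ≥ 2) at b[2].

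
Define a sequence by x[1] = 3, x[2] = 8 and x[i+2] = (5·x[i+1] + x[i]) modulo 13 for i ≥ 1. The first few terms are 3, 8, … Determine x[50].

8

Listing terms: x[1] = 3; x[2] = 8; x[3] = 4; x[4] = 2; x[5] = 1; x[6] = 7; x[7] = 10; x[8] = 5; x[9] = 9; x[10] = 11; x[11] = 12; x[12] = 6; x[13] = 3; x[14] = 8.
The sequence repeats with period 12.
So x[50] = x[1 + ((50-1) mod 12)] = x[2] = 8.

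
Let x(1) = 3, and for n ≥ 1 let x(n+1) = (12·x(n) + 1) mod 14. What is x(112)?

7

Listing terms: x(1) = 3; x(2) = 9; x(3) = 11; x(4) = 7; x(5) = 1; x(6) = 13; x(7) = 3.
Since x(7) = x(1) = 3, the sequence is periodic with period 6.
So x(112) = x(1 + ((112-1) mod 6)) = x(4) = 7.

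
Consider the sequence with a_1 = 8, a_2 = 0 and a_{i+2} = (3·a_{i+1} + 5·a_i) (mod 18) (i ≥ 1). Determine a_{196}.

12

Listing terms: a_1 = 8, a_2 = 0, a_3 = 4, a_4 = 12, a_5 = 2, a_6 = 12, a_7 = 10, a_8 = 0, a_9 = 14, a_{10} = 6, a_{11} = 16, a_{12} = 6, a_{13} = 8, a_{14} = 0.
Since (a_{13}, a_{14}) = (a_1, a_2) = (8, 0) (two consecutive terms determine the rest), the sequence is periodic with period 12.
So a_{196} = a_{1 + ((196-1) mod 12)} = a_4 = 12.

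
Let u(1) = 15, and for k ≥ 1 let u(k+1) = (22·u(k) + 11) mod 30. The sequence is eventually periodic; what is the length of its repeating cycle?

12

u(1) = 15; u(2) = 11; u(3) = 13; u(4) = 27; u(5) = 5; u(6) = 1; u(7) = 3; u(8) = 17; u(9) = 25; u(10) = 21; u(11) = 23; u(12) = 7; u(13) = 15.
Since u(13) = u(1) = 15, the sequence is periodic with period 12.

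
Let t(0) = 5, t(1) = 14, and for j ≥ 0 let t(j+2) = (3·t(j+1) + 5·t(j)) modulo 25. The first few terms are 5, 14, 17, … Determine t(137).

19

Listing terms: t(0) = 5,  t(1) = 14,  t(2) = 17,  t(3) = 21,  t(4) = 23,  t(5) = 24,  t(6) = 12,  t(7) = 6,  t(8) = 3,  t(9) = 14,  t(10) = 7,  t(11) = 16,  t(12) = 8,  t(13) = 4,  t(14) = 2,  t(15) = 1,  t(16) = 13,  t(17) = 19,  t(18) = 22,  t(19) = 11,  t(20) = 18,  t(21) = 9,  t(22) = 17,  t(23) = 21.
Since (t(22), t(23)) = (t(2), t(3)) = (17, 21) (two consecutive terms determine the rest), the sequence is eventually periodic: after a pre-period of length 2 it cycles with period 20.
For j ≥ 2, t(j) depends only on (j - 2) mod 20. (137 - 2) mod 20 = 15, so t(137) = t(17) = 19.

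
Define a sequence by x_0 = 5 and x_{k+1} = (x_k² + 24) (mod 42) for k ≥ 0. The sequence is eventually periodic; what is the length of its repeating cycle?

x_0 = 5; x_1 = 7; x_2 = 31; x_3 = 19; x_4 = 7.
Since x_4 = x_1 = 7, the sequence is eventually periodic: after a pre-period of length 1 it cycles with period 3.

3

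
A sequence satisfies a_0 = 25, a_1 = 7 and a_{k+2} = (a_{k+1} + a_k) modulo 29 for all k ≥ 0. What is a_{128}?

3

a_0 = 25; a_1 = 7; a_2 = 3; a_3 = 10; a_4 = 13; a_5 = 23; a_6 = 7; a_7 = 1; a_8 = 8; a_9 = 9; a_{10} = 17; a_{11} = 26; a_{12} = 14; a_{13} = 11; a_{14} = 25; a_{15} = 7.
Since (a_{14}, a_{15}) = (a_0, a_1) = (25, 7) (two consecutive terms determine the rest), the sequence is periodic with period 14.
So a_{128} = a_{0 + ((128-0) mod 14)} = a_2 = 3.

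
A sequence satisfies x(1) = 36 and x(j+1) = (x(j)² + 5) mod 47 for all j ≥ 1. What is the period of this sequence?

x(1) = 36; x(2) = 32; x(3) = 42; x(4) = 30; x(5) = 12; x(6) = 8; x(7) = 22; x(8) = 19; x(9) = 37; x(10) = 11; x(11) = 32.
Since x(11) = x(2) = 32, the sequence is eventually periodic: after a pre-period of length 1 it cycles with period 9.

9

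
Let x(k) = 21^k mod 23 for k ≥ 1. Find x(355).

We have x(1) = 21; x(2) = 4; x(3) = 15; x(4) = 16; x(5) = 14; x(6) = 18; x(7) = 10; x(8) = 3; x(9) = 17; x(10) = 12; x(11) = 22; x(12) = 2; x(13) = 19; x(14) = 8; x(15) = 7; x(16) = 9; x(17) = 5; x(18) = 13; x(19) = 20; x(20) = 6; x(21) = 11; x(22) = 1; x(23) = 21.
The sequence repeats with period 22.
So x(355) = x(1 + ((355-1) mod 22)) = x(3) = 15.

15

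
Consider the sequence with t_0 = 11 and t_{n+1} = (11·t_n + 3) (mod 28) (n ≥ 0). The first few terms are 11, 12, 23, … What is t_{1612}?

19

t_0 = 11,  t_1 = 12,  t_2 = 23,  t_3 = 4,  t_4 = 19,  t_5 = 16,  t_6 = 11.
Since t_6 = t_0 = 11, the sequence is periodic with period 6.
(1612 - 0) mod 6 = 4, so t_{1612} = t_4 = 19.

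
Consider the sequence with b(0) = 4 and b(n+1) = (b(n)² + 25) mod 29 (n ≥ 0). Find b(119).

0

Listing terms: b(0) = 4; b(1) = 12; b(2) = 24; b(3) = 21; b(4) = 2; b(5) = 0; b(6) = 25; b(7) = 12.
Since b(7) = b(1) = 12, the sequence is eventually periodic: after a pre-period of length 1 it cycles with period 6.
For n ≥ 1, b(n) depends only on (n - 1) mod 6. (119 - 1) mod 6 = 4, so b(119) = b(5) = 0.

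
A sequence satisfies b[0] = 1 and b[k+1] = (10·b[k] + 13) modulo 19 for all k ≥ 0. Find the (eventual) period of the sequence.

18

We have b[0] = 1, b[1] = 4, b[2] = 15, b[3] = 11, b[4] = 9, b[5] = 8, b[6] = 17, b[7] = 12, b[8] = 0, b[9] = 13, b[10] = 10, b[11] = 18, b[12] = 3, b[13] = 5, b[14] = 6, b[15] = 16, b[16] = 2, b[17] = 14, b[18] = 1.
The sequence repeats with period 18.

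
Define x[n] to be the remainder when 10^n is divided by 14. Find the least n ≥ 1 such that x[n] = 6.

3

x[0] = 1; x[1] = 10; x[2] = 2; x[3] = 6; x[4] = 4; x[5] = 12; x[6] = 8; x[7] = 10.
Since x[7] = x[1] = 10, the sequence is eventually periodic: after a pre-period of length 1 it cycles with period 6.
The value 6 first appears (with n ≥ 1) at x[3].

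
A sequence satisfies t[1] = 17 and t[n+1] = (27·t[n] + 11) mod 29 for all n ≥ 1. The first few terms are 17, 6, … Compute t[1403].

28

t[1] = 17; t[2] = 6; t[3] = 28; t[4] = 13; t[5] = 14; t[6] = 12; t[7] = 16; t[8] = 8; t[9] = 24; t[10] = 21; t[11] = 27; t[12] = 15; t[13] = 10; t[14] = 20; t[15] = 0; t[16] = 11; t[17] = 18; t[18] = 4; t[19] = 3; t[20] = 5; t[21] = 1; t[22] = 9; t[23] = 22; t[24] = 25; t[25] = 19; t[26] = 2; t[27] = 7; t[28] = 26; t[29] = 17.
The sequence repeats with period 28.
(1403 - 1) mod 28 = 2, so t[1403] = t[3] = 28.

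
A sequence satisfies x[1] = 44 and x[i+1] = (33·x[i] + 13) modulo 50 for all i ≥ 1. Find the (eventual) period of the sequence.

We have x[1] = 44, x[2] = 15, x[3] = 8, x[4] = 27, x[5] = 4, x[6] = 45, x[7] = 48, x[8] = 47, x[9] = 14, x[10] = 25, x[11] = 38, x[12] = 17, x[13] = 24, x[14] = 5, x[15] = 28, x[16] = 37, x[17] = 34, x[18] = 35, x[19] = 18, x[20] = 7, x[21] = 44.
The sequence repeats with period 20.

20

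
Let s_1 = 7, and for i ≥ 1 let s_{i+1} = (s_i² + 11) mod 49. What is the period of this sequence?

4

Listing terms: s_1 = 7,  s_2 = 11,  s_3 = 34,  s_4 = 40,  s_5 = 43,  s_6 = 47,  s_7 = 15,  s_8 = 40.
Since s_8 = s_4 = 40, the sequence is eventually periodic: after a pre-period of length 3 it cycles with period 4.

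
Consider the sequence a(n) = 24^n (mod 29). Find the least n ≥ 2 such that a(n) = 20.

Listing terms: a(1) = 24, a(2) = 25, a(3) = 20, a(4) = 16, a(5) = 7, a(6) = 23, a(7) = 1, a(8) = 24.
Since a(8) = a(1) = 24, the sequence is periodic with period 7.
The value 20 first appears (with n ≥ 2) at a(3).

3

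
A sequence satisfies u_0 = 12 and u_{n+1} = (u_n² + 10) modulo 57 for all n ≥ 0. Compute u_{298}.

38

We have u_0 = 12, u_1 = 40, u_2 = 14, u_3 = 35, u_4 = 38, u_5 = 29, u_6 = 53, u_7 = 26, u_8 = 2, u_9 = 14.
Since u_9 = u_2 = 14, the sequence is eventually periodic: after a pre-period of length 2 it cycles with period 7.
For n ≥ 2, u_n depends only on (n - 2) mod 7. (298 - 2) mod 7 = 2, so u_{298} = u_4 = 38.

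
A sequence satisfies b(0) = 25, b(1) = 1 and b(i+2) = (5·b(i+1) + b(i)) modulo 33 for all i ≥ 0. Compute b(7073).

b(0) = 25; b(1) = 1; b(2) = 30; b(3) = 19; b(4) = 26; b(5) = 17; b(6) = 12; b(7) = 11; b(8) = 1; b(9) = 16; b(10) = 15; b(11) = 25; b(12) = 8; b(13) = 32; b(14) = 3; b(15) = 14; b(16) = 7; b(17) = 16; b(18) = 21; b(19) = 22; b(20) = 32; b(21) = 17; b(22) = 18; b(23) = 8; b(24) = 25; b(25) = 1.
Since (b(24), b(25)) = (b(0), b(1)) = (25, 1) (two consecutive terms determine the rest), the sequence is periodic with period 24.
(7073 - 0) mod 24 = 17, so b(7073) = b(17) = 16.

16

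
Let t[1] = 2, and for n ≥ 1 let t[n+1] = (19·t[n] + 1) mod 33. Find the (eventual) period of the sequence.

30

Listing terms: t[1] = 2; t[2] = 6; t[3] = 16; t[4] = 8; t[5] = 21; t[6] = 4; t[7] = 11; t[8] = 12; t[9] = 31; t[10] = 29; t[11] = 24; t[12] = 28; t[13] = 5; t[14] = 30; t[15] = 10; t[16] = 26; t[17] = 0; t[18] = 1; t[19] = 20; t[20] = 18; t[21] = 13; t[22] = 17; t[23] = 27; t[24] = 19; t[25] = 32; t[26] = 15; t[27] = 22; t[28] = 23; t[29] = 9; t[30] = 7; t[31] = 2.
Since t[31] = t[1] = 2, the sequence is periodic with period 30.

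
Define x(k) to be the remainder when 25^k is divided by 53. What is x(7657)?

Computing terms: x(0) = 1,  x(1) = 25,  x(2) = 42,  x(3) = 43,  x(4) = 15,  x(5) = 4,  x(6) = 47,  x(7) = 9,  x(8) = 13,  x(9) = 7,  x(10) = 16,  x(11) = 29,  x(12) = 36,  x(13) = 52,  x(14) = 28,  x(15) = 11,  x(16) = 10,  x(17) = 38,  x(18) = 49,  x(19) = 6,  x(20) = 44,  x(21) = 40,  x(22) = 46,  x(23) = 37,  x(24) = 24,  x(25) = 17,  x(26) = 1.
The sequence repeats with period 26.
So x(7657) = x(0 + ((7657-0) mod 26)) = x(13) = 52.

52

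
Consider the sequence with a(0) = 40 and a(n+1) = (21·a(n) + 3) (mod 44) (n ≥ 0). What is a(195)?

29

a(0) = 40,  a(1) = 7,  a(2) = 18,  a(3) = 29,  a(4) = 40.
The sequence repeats with period 4.
(195 - 0) mod 4 = 3, so a(195) = a(3) = 29.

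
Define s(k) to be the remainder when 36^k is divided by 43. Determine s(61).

s(1) = 36,  s(2) = 6,  s(3) = 1,  s(4) = 36.
Since s(4) = s(1) = 36, the sequence is periodic with period 3.
(61 - 1) mod 3 = 0, so s(61) = s(1) = 36.

36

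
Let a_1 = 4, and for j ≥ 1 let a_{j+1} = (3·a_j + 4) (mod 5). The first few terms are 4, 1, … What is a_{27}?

We have a_1 = 4; a_2 = 1; a_3 = 2; a_4 = 0; a_5 = 4.
Since a_5 = a_1 = 4, the sequence is periodic with period 4.
(27 - 1) mod 4 = 2, so a_{27} = a_3 = 2.

2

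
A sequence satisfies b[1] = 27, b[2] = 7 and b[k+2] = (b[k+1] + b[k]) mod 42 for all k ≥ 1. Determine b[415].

5

We have b[1] = 27; b[2] = 7; b[3] = 34; b[4] = 41; b[5] = 33; b[6] = 32; b[7] = 23; b[8] = 13; b[9] = 36; b[10] = 7; b[11] = 1; b[12] = 8; b[13] = 9; b[14] = 17; b[15] = 26; b[16] = 1; b[17] = 27; b[18] = 28; b[19] = 13; b[20] = 41; b[21] = 12; b[22] = 11; b[23] = 23; b[24] = 34; b[25] = 15; b[26] = 7; b[27] = 22; b[28] = 29; b[29] = 9; b[30] = 38; b[31] = 5; b[32] = 1; b[33] = 6; b[34] = 7; b[35] = 13; b[36] = 20; b[37] = 33; b[38] = 11; b[39] = 2; b[40] = 13; b[41] = 15; b[42] = 28; b[43] = 1; b[44] = 29; b[45] = 30; b[46] = 17; b[47] = 5; b[48] = 22; b[49] = 27; b[50] = 7.
Since (b[49], b[50]) = (b[1], b[2]) = (27, 7) (two consecutive terms determine the rest), the sequence is periodic with period 48.
So b[415] = b[1 + ((415-1) mod 48)] = b[31] = 5.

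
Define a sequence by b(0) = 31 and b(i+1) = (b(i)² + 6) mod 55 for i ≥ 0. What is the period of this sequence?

Computing terms: b(0) = 31,  b(1) = 32,  b(2) = 40,  b(3) = 11,  b(4) = 17,  b(5) = 20,  b(6) = 21,  b(7) = 7,  b(8) = 0,  b(9) = 6,  b(10) = 42,  b(11) = 10,  b(12) = 51,  b(13) = 22,  b(14) = 50,  b(15) = 31.
The sequence repeats with period 15.

15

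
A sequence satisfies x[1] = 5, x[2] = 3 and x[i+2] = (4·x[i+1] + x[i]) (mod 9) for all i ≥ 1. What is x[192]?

x[1] = 5, x[2] = 3, x[3] = 8, x[4] = 8, x[5] = 4, x[6] = 6, x[7] = 1, x[8] = 1, x[9] = 5, x[10] = 3.
The sequence repeats with period 8.
(192 - 1) mod 8 = 7, so x[192] = x[8] = 1.

1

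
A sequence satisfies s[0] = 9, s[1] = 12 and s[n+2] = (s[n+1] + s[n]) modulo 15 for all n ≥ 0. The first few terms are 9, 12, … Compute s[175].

We have s[0] = 9,  s[1] = 12,  s[2] = 6,  s[3] = 3,  s[4] = 9,  s[5] = 12.
Since (s[4], s[5]) = (s[0], s[1]) = (9, 12) (two consecutive terms determine the rest), the sequence is periodic with period 4.
(175 - 0) mod 4 = 3, so s[175] = s[3] = 3.

3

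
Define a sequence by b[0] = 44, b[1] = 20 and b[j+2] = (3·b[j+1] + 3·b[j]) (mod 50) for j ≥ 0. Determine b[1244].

34

b[0] = 44,  b[1] = 20,  b[2] = 42,  b[3] = 36,  b[4] = 34,  b[5] = 10,  b[6] = 32,  b[7] = 26,  b[8] = 24,  b[9] = 0,  b[10] = 22,  b[11] = 16,  b[12] = 14,  b[13] = 40,  b[14] = 12,  b[15] = 6,  b[16] = 4,  b[17] = 30,  b[18] = 2,  b[19] = 46,  b[20] = 44,  b[21] = 20.
Since (b[20], b[21]) = (b[0], b[1]) = (44, 20) (two consecutive terms determine the rest), the sequence is periodic with period 20.
So b[1244] = b[0 + ((1244-0) mod 20)] = b[4] = 34.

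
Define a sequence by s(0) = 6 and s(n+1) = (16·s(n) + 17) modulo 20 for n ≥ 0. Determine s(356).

13

Listing terms: s(0) = 6, s(1) = 13, s(2) = 5, s(3) = 17, s(4) = 9, s(5) = 1, s(6) = 13.
Since s(6) = s(1) = 13, the sequence is eventually periodic: after a pre-period of length 1 it cycles with period 5.
For n ≥ 1, s(n) depends only on (n - 1) mod 5. (356 - 1) mod 5 = 0, so s(356) = s(1) = 13.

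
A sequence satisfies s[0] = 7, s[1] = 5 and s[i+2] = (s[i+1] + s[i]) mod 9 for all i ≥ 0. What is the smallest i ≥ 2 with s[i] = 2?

Computing terms: s[0] = 7,  s[1] = 5,  s[2] = 3,  s[3] = 8,  s[4] = 2,  s[5] = 1,  s[6] = 3,  s[7] = 4,  s[8] = 7,  s[9] = 2,  s[10] = 0,  s[11] = 2,  s[12] = 2,  s[13] = 4,  s[14] = 6,  s[15] = 1,  s[16] = 7,  s[17] = 8,  s[18] = 6,  s[19] = 5,  s[20] = 2,  s[21] = 7,  s[22] = 0,  s[23] = 7,  s[24] = 7,  s[25] = 5.
Since (s[24], s[25]) = (s[0], s[1]) = (7, 5) (two consecutive terms determine the rest), the sequence is periodic with period 24.
The value 2 first appears (with i ≥ 2) at s[4].

4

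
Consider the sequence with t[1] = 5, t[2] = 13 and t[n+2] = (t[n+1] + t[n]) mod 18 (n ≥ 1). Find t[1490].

13

Computing terms: t[1] = 5; t[2] = 13; t[3] = 0; t[4] = 13; t[5] = 13; t[6] = 8; t[7] = 3; t[8] = 11; t[9] = 14; t[10] = 7; t[11] = 3; t[12] = 10; t[13] = 13; t[14] = 5; t[15] = 0; t[16] = 5; t[17] = 5; t[18] = 10; t[19] = 15; t[20] = 7; t[21] = 4; t[22] = 11; t[23] = 15; t[24] = 8; t[25] = 5; t[26] = 13.
Since (t[25], t[26]) = (t[1], t[2]) = (5, 13) (two consecutive terms determine the rest), the sequence is periodic with period 24.
So t[1490] = t[1 + ((1490-1) mod 24)] = t[2] = 13.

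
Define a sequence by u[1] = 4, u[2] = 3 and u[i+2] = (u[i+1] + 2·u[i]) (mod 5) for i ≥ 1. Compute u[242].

Listing terms: u[1] = 4; u[2] = 3; u[3] = 1; u[4] = 2; u[5] = 4; u[6] = 3.
The sequence repeats with period 4.
So u[242] = u[1 + ((242-1) mod 4)] = u[2] = 3.

3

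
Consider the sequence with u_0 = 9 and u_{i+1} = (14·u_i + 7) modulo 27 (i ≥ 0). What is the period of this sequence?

18

Computing terms: u_0 = 9,  u_1 = 25,  u_2 = 6,  u_3 = 10,  u_4 = 12,  u_5 = 13,  u_6 = 0,  u_7 = 7,  u_8 = 24,  u_9 = 19,  u_{10} = 3,  u_{11} = 22,  u_{12} = 18,  u_{13} = 16,  u_{14} = 15,  u_{15} = 1,  u_{16} = 21,  u_{17} = 4,  u_{18} = 9.
The sequence repeats with period 18.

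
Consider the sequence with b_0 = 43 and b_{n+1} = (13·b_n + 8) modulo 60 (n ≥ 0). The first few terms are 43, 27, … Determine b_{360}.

43

Computing terms: b_0 = 43, b_1 = 27, b_2 = 59, b_3 = 55, b_4 = 3, b_5 = 47, b_6 = 19, b_7 = 15, b_8 = 23, b_9 = 7, b_{10} = 39, b_{11} = 35, b_{12} = 43.
Since b_{12} = b_0 = 43, the sequence is periodic with period 12.
So b_{360} = b_{0 + ((360-0) mod 12)} = b_0 = 43.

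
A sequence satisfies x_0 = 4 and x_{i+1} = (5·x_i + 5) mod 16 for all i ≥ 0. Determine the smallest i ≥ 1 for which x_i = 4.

16

x_0 = 4; x_1 = 9; x_2 = 2; x_3 = 15; x_4 = 0; x_5 = 5; x_6 = 14; x_7 = 11; x_8 = 12; x_9 = 1; x_{10} = 10; x_{11} = 7; x_{12} = 8; x_{13} = 13; x_{14} = 6; x_{15} = 3; x_{16} = 4.
Since x_{16} = x_0 = 4, the sequence is periodic with period 16.
The value 4 next appears (with i ≥ 1) at x_{16}.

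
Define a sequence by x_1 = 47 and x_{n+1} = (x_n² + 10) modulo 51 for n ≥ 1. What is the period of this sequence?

3

x_1 = 47, x_2 = 26, x_3 = 23, x_4 = 29, x_5 = 35, x_6 = 11, x_7 = 29.
Since x_7 = x_4 = 29, the sequence is eventually periodic: after a pre-period of length 3 it cycles with period 3.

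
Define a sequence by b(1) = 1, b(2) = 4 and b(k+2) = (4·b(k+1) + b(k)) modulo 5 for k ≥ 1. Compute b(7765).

Listing terms: b(1) = 1, b(2) = 4, b(3) = 2, b(4) = 2, b(5) = 0, b(6) = 2, b(7) = 3, b(8) = 4, b(9) = 4, b(10) = 0, b(11) = 4, b(12) = 1, b(13) = 3, b(14) = 3, b(15) = 0, b(16) = 3, b(17) = 2, b(18) = 1, b(19) = 1, b(20) = 0, b(21) = 1, b(22) = 4.
Since (b(21), b(22)) = (b(1), b(2)) = (1, 4) (two consecutive terms determine the rest), the sequence is periodic with period 20.
So b(7765) = b(1 + ((7765-1) mod 20)) = b(5) = 0.

0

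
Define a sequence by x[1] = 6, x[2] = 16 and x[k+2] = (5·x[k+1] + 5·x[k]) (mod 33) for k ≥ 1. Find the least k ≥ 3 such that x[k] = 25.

14

We have x[1] = 6; x[2] = 16; x[3] = 11; x[4] = 3; x[5] = 4; x[6] = 2; x[7] = 30; x[8] = 28; x[9] = 26; x[10] = 6; x[11] = 28; x[12] = 5; x[13] = 0; x[14] = 25; x[15] = 26; x[16] = 24; x[17] = 19; x[18] = 17; x[19] = 15; x[20] = 28; x[21] = 17; x[22] = 27; x[23] = 22; x[24] = 14; x[25] = 15; x[26] = 13; x[27] = 8; x[28] = 6; x[29] = 4; x[30] = 17; x[31] = 6; x[32] = 16.
Since (x[31], x[32]) = (x[1], x[2]) = (6, 16) (two consecutive terms determine the rest), the sequence is periodic with period 30.
The value 25 first appears (with k ≥ 3) at x[14].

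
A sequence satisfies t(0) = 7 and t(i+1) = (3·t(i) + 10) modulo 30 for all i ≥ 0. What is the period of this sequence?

4

Listing terms: t(0) = 7; t(1) = 1; t(2) = 13; t(3) = 19; t(4) = 7.
Since t(4) = t(0) = 7, the sequence is periodic with period 4.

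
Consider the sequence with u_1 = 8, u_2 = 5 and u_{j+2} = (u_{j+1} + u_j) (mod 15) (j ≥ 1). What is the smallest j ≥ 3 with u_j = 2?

u_1 = 8, u_2 = 5, u_3 = 13, u_4 = 3, u_5 = 1, u_6 = 4, u_7 = 5, u_8 = 9, u_9 = 14, u_{10} = 8, u_{11} = 7, u_{12} = 0, u_{13} = 7, u_{14} = 7, u_{15} = 14, u_{16} = 6, u_{17} = 5, u_{18} = 11, u_{19} = 1, u_{20} = 12, u_{21} = 13, u_{22} = 10, u_{23} = 8, u_{24} = 3, u_{25} = 11, u_{26} = 14, u_{27} = 10, u_{28} = 9, u_{29} = 4, u_{30} = 13, u_{31} = 2, u_{32} = 0, u_{33} = 2, u_{34} = 2, u_{35} = 4, u_{36} = 6, u_{37} = 10, u_{38} = 1, u_{39} = 11, u_{40} = 12, u_{41} = 8, u_{42} = 5.
Since (u_{41}, u_{42}) = (u_1, u_2) = (8, 5) (two consecutive terms determine the rest), the sequence is periodic with period 40.
The value 2 first appears (with j ≥ 3) at u_{31}.

31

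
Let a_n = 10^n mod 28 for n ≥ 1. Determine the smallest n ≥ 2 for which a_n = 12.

5

Computing terms: a_1 = 10; a_2 = 16; a_3 = 20; a_4 = 4; a_5 = 12; a_6 = 8; a_7 = 24; a_8 = 16.
Since a_8 = a_2 = 16, the sequence is eventually periodic: after a pre-period of length 1 it cycles with period 6.
The value 12 first appears (with n ≥ 2) at a_5.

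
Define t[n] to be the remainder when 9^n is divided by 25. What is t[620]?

Listing terms: t[0] = 1, t[1] = 9, t[2] = 6, t[3] = 4, t[4] = 11, t[5] = 24, t[6] = 16, t[7] = 19, t[8] = 21, t[9] = 14, t[10] = 1.
The sequence repeats with period 10.
So t[620] = t[0 + ((620-0) mod 10)] = t[0] = 1.

1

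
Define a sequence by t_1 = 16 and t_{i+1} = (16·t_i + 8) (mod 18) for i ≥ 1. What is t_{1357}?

Listing terms: t_1 = 16, t_2 = 12, t_3 = 2, t_4 = 4, t_5 = 0, t_6 = 8, t_7 = 10, t_8 = 6, t_9 = 14, t_{10} = 16.
The sequence repeats with period 9.
So t_{1357} = t_{1 + ((1357-1) mod 9)} = t_7 = 10.

10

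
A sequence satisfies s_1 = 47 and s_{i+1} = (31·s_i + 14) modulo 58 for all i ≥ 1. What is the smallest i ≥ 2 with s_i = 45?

24

We have s_1 = 47,  s_2 = 21,  s_3 = 27,  s_4 = 39,  s_5 = 5,  s_6 = 53,  s_7 = 33,  s_8 = 51,  s_9 = 29,  s_{10} = 43,  s_{11} = 13,  s_{12} = 11,  s_{13} = 7,  s_{14} = 57,  s_{15} = 41,  s_{16} = 9,  s_{17} = 3,  s_{18} = 49,  s_{19} = 25,  s_{20} = 35,  s_{21} = 55,  s_{22} = 37,  s_{23} = 1,  s_{24} = 45,  s_{25} = 17,  s_{26} = 19,  s_{27} = 23,  s_{28} = 31,  s_{29} = 47.
Since s_{29} = s_1 = 47, the sequence is periodic with period 28.
The value 45 first appears (with i ≥ 2) at s_{24}.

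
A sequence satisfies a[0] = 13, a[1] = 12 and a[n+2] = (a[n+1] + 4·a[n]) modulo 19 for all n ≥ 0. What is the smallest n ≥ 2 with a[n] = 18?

5

We have a[0] = 13, a[1] = 12, a[2] = 7, a[3] = 17, a[4] = 7, a[5] = 18, a[6] = 8, a[7] = 4, a[8] = 17, a[9] = 14, a[10] = 6, a[11] = 5, a[12] = 10, a[13] = 11, a[14] = 13, a[15] = 0, a[16] = 14, a[17] = 14, a[18] = 13, a[19] = 12.
Since (a[18], a[19]) = (a[0], a[1]) = (13, 12) (two consecutive terms determine the rest), the sequence is periodic with period 18.
The value 18 first appears (with n ≥ 2) at a[5].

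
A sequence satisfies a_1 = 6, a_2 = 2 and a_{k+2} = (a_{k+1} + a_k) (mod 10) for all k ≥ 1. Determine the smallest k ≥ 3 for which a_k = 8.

3

Listing terms: a_1 = 6; a_2 = 2; a_3 = 8; a_4 = 0; a_5 = 8; a_6 = 8; a_7 = 6; a_8 = 4; a_9 = 0; a_{10} = 4; a_{11} = 4; a_{12} = 8; a_{13} = 2; a_{14} = 0; a_{15} = 2; a_{16} = 2; a_{17} = 4; a_{18} = 6; a_{19} = 0; a_{20} = 6; a_{21} = 6; a_{22} = 2.
Since (a_{21}, a_{22}) = (a_1, a_2) = (6, 2) (two consecutive terms determine the rest), the sequence is periodic with period 20.
The value 8 first appears (with k ≥ 3) at a_3.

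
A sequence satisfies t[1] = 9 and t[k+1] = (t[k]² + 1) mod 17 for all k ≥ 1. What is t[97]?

Listing terms: t[1] = 9, t[2] = 14, t[3] = 10, t[4] = 16, t[5] = 2, t[6] = 5, t[7] = 9.
The sequence repeats with period 6.
(97 - 1) mod 6 = 0, so t[97] = t[1] = 9.

9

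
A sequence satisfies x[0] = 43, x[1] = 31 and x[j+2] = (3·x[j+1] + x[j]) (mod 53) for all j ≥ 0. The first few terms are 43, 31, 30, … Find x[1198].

30

Listing terms: x[0] = 43, x[1] = 31, x[2] = 30, x[3] = 15, x[4] = 22, x[5] = 28, x[6] = 0, x[7] = 28, x[8] = 31, x[9] = 15, x[10] = 23, x[11] = 31, x[12] = 10, x[13] = 8, x[14] = 34, x[15] = 4, x[16] = 46, x[17] = 36, x[18] = 48, x[19] = 21, x[20] = 5, x[21] = 36, x[22] = 7, x[23] = 4, x[24] = 19, x[25] = 8, x[26] = 43, x[27] = 31.
The sequence repeats with period 26.
So x[1198] = x[0 + ((1198-0) mod 26)] = x[2] = 30.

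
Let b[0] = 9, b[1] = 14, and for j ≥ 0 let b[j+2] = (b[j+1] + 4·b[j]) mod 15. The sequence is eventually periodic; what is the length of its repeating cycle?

24

Listing terms: b[0] = 9; b[1] = 14; b[2] = 5; b[3] = 1; b[4] = 6; b[5] = 10; b[6] = 4; b[7] = 14; b[8] = 0; b[9] = 11; b[10] = 11; b[11] = 10; b[12] = 9; b[13] = 4; b[14] = 10; b[15] = 11; b[16] = 6; b[17] = 5; b[18] = 14; b[19] = 4; b[20] = 0; b[21] = 1; b[22] = 1; b[23] = 5; b[24] = 9; b[25] = 14.
The sequence repeats with period 24.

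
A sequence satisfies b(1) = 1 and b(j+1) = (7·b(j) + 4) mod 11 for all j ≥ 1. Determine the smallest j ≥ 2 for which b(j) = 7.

Listing terms: b(1) = 1, b(2) = 0, b(3) = 4, b(4) = 10, b(5) = 8, b(6) = 5, b(7) = 6, b(8) = 2, b(9) = 7, b(10) = 9, b(11) = 1.
Since b(11) = b(1) = 1, the sequence is periodic with period 10.
The value 7 first appears (with j ≥ 2) at b(9).

9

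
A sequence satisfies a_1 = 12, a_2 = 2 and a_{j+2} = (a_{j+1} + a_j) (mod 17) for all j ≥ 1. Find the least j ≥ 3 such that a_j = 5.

12

Listing terms: a_1 = 12; a_2 = 2; a_3 = 14; a_4 = 16; a_5 = 13; a_6 = 12; a_7 = 8; a_8 = 3; a_9 = 11; a_{10} = 14; a_{11} = 8; a_{12} = 5; a_{13} = 13; a_{14} = 1; a_{15} = 14; a_{16} = 15; a_{17} = 12; a_{18} = 10; a_{19} = 5; a_{20} = 15; a_{21} = 3; a_{22} = 1; a_{23} = 4; a_{24} = 5; a_{25} = 9; a_{26} = 14; a_{27} = 6; a_{28} = 3; a_{29} = 9; a_{30} = 12; a_{31} = 4; a_{32} = 16; a_{33} = 3; a_{34} = 2; a_{35} = 5; a_{36} = 7; a_{37} = 12; a_{38} = 2.
The sequence repeats with period 36.
The value 5 first appears (with j ≥ 3) at a_{12}.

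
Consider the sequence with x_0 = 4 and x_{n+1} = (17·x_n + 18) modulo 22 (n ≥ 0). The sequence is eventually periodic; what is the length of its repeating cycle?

We have x_0 = 4, x_1 = 20, x_2 = 6, x_3 = 10, x_4 = 12, x_5 = 2, x_6 = 8, x_7 = 0, x_8 = 18, x_9 = 16, x_{10} = 4.
The sequence repeats with period 10.

10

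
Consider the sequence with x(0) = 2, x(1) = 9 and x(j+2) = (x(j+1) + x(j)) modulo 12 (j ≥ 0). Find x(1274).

11

Listing terms: x(0) = 2, x(1) = 9, x(2) = 11, x(3) = 8, x(4) = 7, x(5) = 3, x(6) = 10, x(7) = 1, x(8) = 11, x(9) = 0, x(10) = 11, x(11) = 11, x(12) = 10, x(13) = 9, x(14) = 7, x(15) = 4, x(16) = 11, x(17) = 3, x(18) = 2, x(19) = 5, x(20) = 7, x(21) = 0, x(22) = 7, x(23) = 7, x(24) = 2, x(25) = 9.
The sequence repeats with period 24.
So x(1274) = x(0 + ((1274-0) mod 24)) = x(2) = 11.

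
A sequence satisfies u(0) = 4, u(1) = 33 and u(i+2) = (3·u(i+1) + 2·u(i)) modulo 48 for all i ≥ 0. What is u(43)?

27

Listing terms: u(0) = 4; u(1) = 33; u(2) = 11; u(3) = 3; u(4) = 31; u(5) = 3; u(6) = 23; u(7) = 27; u(8) = 31; u(9) = 3.
Since (u(8), u(9)) = (u(4), u(5)) = (31, 3) (two consecutive terms determine the rest), the sequence is eventually periodic: after a pre-period of length 4 it cycles with period 4.
For i ≥ 4, u(i) depends only on (i - 4) mod 4. (43 - 4) mod 4 = 3, so u(43) = u(7) = 27.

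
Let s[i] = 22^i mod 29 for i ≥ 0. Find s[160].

25

We have s[0] = 1, s[1] = 22, s[2] = 20, s[3] = 5, s[4] = 23, s[5] = 13, s[6] = 25, s[7] = 28, s[8] = 7, s[9] = 9, s[10] = 24, s[11] = 6, s[12] = 16, s[13] = 4, s[14] = 1.
The sequence repeats with period 14.
(160 - 0) mod 14 = 6, so s[160] = s[6] = 25.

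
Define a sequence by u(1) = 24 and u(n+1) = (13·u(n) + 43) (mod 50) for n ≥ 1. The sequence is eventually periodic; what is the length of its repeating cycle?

Listing terms: u(1) = 24, u(2) = 5, u(3) = 8, u(4) = 47, u(5) = 4, u(6) = 45, u(7) = 28, u(8) = 7, u(9) = 34, u(10) = 35, u(11) = 48, u(12) = 17, u(13) = 14, u(14) = 25, u(15) = 18, u(16) = 27, u(17) = 44, u(18) = 15, u(19) = 38, u(20) = 37, u(21) = 24.
The sequence repeats with period 20.

20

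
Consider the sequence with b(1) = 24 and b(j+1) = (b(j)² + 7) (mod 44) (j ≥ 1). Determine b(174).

27

Listing terms: b(1) = 24, b(2) = 11, b(3) = 40, b(4) = 23, b(5) = 8, b(6) = 27, b(7) = 32, b(8) = 19, b(9) = 16, b(10) = 43, b(11) = 8.
Since b(11) = b(5) = 8, the sequence is eventually periodic: after a pre-period of length 4 it cycles with period 6.
For j ≥ 5, b(j) depends only on (j - 5) mod 6. (174 - 5) mod 6 = 1, so b(174) = b(6) = 27.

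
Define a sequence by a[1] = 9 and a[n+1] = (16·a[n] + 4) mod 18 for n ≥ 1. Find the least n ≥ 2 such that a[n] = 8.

6

Computing terms: a[1] = 9, a[2] = 4, a[3] = 14, a[4] = 12, a[5] = 16, a[6] = 8, a[7] = 6, a[8] = 10, a[9] = 2, a[10] = 0, a[11] = 4.
Since a[11] = a[2] = 4, the sequence is eventually periodic: after a pre-period of length 1 it cycles with period 9.
The value 8 first appears (with n ≥ 2) at a[6].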